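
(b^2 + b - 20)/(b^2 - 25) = (b - 4)/(b - 5)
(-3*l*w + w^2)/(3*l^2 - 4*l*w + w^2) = w/(-l + w)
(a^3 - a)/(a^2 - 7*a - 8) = a*(a - 1)/(a - 8)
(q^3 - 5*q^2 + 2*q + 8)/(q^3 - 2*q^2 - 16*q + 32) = (q + 1)/(q + 4)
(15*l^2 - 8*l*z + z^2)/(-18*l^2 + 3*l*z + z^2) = (-5*l + z)/(6*l + z)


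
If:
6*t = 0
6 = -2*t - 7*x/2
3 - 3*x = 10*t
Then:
No Solution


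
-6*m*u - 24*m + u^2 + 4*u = (-6*m + u)*(u + 4)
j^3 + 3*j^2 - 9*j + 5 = (j - 1)^2*(j + 5)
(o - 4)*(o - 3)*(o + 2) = o^3 - 5*o^2 - 2*o + 24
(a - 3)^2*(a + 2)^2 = a^4 - 2*a^3 - 11*a^2 + 12*a + 36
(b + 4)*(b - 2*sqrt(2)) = b^2 - 2*sqrt(2)*b + 4*b - 8*sqrt(2)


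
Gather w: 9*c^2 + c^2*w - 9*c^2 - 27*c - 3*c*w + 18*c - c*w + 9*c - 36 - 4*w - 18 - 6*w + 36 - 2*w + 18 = w*(c^2 - 4*c - 12)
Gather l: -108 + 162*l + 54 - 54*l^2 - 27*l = -54*l^2 + 135*l - 54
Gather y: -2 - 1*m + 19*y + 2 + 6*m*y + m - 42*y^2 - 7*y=-42*y^2 + y*(6*m + 12)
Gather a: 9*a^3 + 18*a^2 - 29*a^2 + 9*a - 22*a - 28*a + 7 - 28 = 9*a^3 - 11*a^2 - 41*a - 21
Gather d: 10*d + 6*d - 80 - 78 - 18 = 16*d - 176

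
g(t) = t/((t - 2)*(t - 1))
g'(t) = -t/((t - 2)*(t - 1)^2) - t/((t - 2)^2*(t - 1)) + 1/((t - 2)*(t - 1)) = (2 - t^2)/(t^4 - 6*t^3 + 13*t^2 - 12*t + 4)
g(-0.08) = -0.04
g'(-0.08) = 0.40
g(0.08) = 0.05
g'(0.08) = 0.64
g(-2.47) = -0.16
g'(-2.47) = -0.02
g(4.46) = 0.52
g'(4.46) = -0.25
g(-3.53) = -0.14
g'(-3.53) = -0.02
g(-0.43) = -0.12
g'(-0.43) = 0.15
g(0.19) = 0.13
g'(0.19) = 0.91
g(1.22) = -7.11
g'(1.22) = 17.37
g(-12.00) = -0.07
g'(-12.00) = 0.00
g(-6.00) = -0.11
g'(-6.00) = -0.01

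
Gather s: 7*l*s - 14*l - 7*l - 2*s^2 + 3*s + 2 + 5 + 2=-21*l - 2*s^2 + s*(7*l + 3) + 9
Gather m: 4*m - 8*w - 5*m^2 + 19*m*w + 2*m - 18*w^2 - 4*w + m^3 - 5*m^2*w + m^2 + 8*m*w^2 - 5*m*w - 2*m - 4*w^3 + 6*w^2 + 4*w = m^3 + m^2*(-5*w - 4) + m*(8*w^2 + 14*w + 4) - 4*w^3 - 12*w^2 - 8*w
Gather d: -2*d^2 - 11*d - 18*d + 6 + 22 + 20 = -2*d^2 - 29*d + 48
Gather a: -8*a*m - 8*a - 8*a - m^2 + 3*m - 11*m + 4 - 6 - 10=a*(-8*m - 16) - m^2 - 8*m - 12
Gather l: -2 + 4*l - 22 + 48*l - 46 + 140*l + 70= 192*l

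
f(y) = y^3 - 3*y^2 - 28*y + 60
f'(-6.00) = 116.00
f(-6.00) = -96.00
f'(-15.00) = 737.00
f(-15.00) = -3570.00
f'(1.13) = -30.95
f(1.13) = 25.97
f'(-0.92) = -19.94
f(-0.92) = 82.44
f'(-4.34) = 54.55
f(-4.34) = 43.27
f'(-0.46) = -24.61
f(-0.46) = 72.15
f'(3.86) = -6.46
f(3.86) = -35.27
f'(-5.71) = 104.07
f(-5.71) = -64.10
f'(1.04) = -31.00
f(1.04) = 28.76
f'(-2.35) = 2.67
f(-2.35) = 96.25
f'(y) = 3*y^2 - 6*y - 28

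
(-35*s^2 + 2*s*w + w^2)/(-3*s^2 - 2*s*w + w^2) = (35*s^2 - 2*s*w - w^2)/(3*s^2 + 2*s*w - w^2)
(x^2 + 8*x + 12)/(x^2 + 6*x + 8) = (x + 6)/(x + 4)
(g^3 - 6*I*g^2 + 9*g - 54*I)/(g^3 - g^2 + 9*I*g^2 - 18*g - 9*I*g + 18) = (g^2 - 9*I*g - 18)/(g^2 + g*(-1 + 6*I) - 6*I)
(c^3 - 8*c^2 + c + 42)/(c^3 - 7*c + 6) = (c^3 - 8*c^2 + c + 42)/(c^3 - 7*c + 6)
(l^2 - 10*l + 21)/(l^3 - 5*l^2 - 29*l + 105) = 1/(l + 5)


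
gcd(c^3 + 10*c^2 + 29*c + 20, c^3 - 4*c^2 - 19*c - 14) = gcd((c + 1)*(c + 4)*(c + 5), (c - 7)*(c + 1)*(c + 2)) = c + 1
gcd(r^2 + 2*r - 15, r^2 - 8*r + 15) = r - 3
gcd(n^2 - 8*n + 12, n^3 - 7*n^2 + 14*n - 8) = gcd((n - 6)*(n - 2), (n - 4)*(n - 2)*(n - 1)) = n - 2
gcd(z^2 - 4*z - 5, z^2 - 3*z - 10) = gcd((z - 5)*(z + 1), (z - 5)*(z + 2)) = z - 5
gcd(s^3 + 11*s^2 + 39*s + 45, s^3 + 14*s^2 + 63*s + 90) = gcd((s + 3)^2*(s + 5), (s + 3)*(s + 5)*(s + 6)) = s^2 + 8*s + 15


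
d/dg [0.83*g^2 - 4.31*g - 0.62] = 1.66*g - 4.31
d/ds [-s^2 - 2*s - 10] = -2*s - 2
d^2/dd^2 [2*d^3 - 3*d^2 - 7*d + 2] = 12*d - 6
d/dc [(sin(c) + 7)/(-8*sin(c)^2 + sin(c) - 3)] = (8*sin(c)^2 + 112*sin(c) - 10)*cos(c)/(8*sin(c)^2 - sin(c) + 3)^2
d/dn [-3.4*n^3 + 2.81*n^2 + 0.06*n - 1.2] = -10.2*n^2 + 5.62*n + 0.06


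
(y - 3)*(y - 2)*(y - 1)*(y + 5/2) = y^4 - 7*y^3/2 - 4*y^2 + 43*y/2 - 15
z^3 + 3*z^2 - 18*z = z*(z - 3)*(z + 6)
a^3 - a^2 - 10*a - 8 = (a - 4)*(a + 1)*(a + 2)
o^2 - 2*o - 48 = (o - 8)*(o + 6)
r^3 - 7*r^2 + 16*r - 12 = (r - 3)*(r - 2)^2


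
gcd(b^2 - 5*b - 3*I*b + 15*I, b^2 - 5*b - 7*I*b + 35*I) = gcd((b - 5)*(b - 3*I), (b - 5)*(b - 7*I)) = b - 5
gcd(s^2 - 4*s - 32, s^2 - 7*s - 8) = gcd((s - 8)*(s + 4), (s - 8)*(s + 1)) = s - 8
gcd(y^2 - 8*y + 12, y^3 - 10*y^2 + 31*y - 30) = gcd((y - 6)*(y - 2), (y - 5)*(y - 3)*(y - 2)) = y - 2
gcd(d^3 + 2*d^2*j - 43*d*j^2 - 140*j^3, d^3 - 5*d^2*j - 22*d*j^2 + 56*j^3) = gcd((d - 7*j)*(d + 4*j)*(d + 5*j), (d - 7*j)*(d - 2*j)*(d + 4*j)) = d^2 - 3*d*j - 28*j^2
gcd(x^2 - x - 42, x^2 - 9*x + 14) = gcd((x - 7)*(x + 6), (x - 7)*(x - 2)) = x - 7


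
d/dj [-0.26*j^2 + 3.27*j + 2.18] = 3.27 - 0.52*j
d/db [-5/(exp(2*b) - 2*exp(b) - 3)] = 10*(exp(b) - 1)*exp(b)/(-exp(2*b) + 2*exp(b) + 3)^2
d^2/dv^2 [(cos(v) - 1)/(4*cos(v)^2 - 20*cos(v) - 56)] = (9*sin(v)^4*cos(v) + sin(v)^4 + 143*sin(v)^2 + 897*cos(v)/4 + 105*cos(3*v)/4 - cos(5*v)/2 + 74)/(4*(sin(v)^2 + 5*cos(v) + 13)^3)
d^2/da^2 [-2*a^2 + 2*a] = -4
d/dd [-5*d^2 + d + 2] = 1 - 10*d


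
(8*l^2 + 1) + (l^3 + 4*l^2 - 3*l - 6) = l^3 + 12*l^2 - 3*l - 5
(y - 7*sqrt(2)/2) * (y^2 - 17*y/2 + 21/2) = y^3 - 17*y^2/2 - 7*sqrt(2)*y^2/2 + 21*y/2 + 119*sqrt(2)*y/4 - 147*sqrt(2)/4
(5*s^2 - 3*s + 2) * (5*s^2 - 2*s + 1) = 25*s^4 - 25*s^3 + 21*s^2 - 7*s + 2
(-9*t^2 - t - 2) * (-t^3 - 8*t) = 9*t^5 + t^4 + 74*t^3 + 8*t^2 + 16*t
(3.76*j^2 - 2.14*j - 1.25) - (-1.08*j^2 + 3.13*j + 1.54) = 4.84*j^2 - 5.27*j - 2.79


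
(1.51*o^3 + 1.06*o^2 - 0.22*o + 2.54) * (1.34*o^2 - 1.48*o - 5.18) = 2.0234*o^5 - 0.8144*o^4 - 9.6854*o^3 - 1.7616*o^2 - 2.6196*o - 13.1572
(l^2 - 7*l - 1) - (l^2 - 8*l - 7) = l + 6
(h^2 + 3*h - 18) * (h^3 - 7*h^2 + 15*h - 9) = h^5 - 4*h^4 - 24*h^3 + 162*h^2 - 297*h + 162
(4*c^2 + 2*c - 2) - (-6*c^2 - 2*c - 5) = 10*c^2 + 4*c + 3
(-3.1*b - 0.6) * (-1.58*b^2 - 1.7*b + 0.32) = 4.898*b^3 + 6.218*b^2 + 0.0279999999999999*b - 0.192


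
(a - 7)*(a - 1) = a^2 - 8*a + 7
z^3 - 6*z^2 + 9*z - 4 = (z - 4)*(z - 1)^2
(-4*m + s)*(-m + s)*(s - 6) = 4*m^2*s - 24*m^2 - 5*m*s^2 + 30*m*s + s^3 - 6*s^2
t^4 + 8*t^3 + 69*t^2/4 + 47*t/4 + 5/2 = (t + 1/2)^2*(t + 2)*(t + 5)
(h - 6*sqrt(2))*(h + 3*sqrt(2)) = h^2 - 3*sqrt(2)*h - 36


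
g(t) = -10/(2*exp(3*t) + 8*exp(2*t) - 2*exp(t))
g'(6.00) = 0.00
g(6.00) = 0.00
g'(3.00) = 0.00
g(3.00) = 0.00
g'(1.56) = 0.07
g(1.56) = -0.03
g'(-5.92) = -1861.83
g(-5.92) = 1882.29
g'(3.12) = 0.00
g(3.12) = -0.00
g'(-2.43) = -37.77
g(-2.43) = 88.73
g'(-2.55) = -49.22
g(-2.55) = 93.95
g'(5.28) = 0.00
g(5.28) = -0.00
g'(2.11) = 0.02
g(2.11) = -0.01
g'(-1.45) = 495254.84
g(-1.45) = 3183.51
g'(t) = -10*(-6*exp(3*t) - 16*exp(2*t) + 2*exp(t))/(2*exp(3*t) + 8*exp(2*t) - 2*exp(t))^2 = 5*(3*exp(2*t) + 8*exp(t) - 1)*exp(-t)/(exp(2*t) + 4*exp(t) - 1)^2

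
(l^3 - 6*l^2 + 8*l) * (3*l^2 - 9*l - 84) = 3*l^5 - 27*l^4 - 6*l^3 + 432*l^2 - 672*l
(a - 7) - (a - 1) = -6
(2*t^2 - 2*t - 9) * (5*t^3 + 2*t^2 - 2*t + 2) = 10*t^5 - 6*t^4 - 53*t^3 - 10*t^2 + 14*t - 18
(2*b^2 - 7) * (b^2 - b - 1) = 2*b^4 - 2*b^3 - 9*b^2 + 7*b + 7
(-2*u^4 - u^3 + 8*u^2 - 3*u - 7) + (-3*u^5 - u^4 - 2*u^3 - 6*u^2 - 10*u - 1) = -3*u^5 - 3*u^4 - 3*u^3 + 2*u^2 - 13*u - 8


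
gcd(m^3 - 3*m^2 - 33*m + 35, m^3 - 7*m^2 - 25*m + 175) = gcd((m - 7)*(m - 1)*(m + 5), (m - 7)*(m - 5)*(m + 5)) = m^2 - 2*m - 35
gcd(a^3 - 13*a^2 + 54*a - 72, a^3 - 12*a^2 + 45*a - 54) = a^2 - 9*a + 18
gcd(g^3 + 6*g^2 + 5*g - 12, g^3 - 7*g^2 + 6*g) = g - 1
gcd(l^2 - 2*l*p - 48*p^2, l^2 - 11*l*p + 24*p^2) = -l + 8*p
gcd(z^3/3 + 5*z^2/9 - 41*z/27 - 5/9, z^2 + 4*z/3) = 1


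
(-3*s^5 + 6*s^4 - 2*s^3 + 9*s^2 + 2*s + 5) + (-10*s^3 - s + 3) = -3*s^5 + 6*s^4 - 12*s^3 + 9*s^2 + s + 8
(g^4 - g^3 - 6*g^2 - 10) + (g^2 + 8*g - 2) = g^4 - g^3 - 5*g^2 + 8*g - 12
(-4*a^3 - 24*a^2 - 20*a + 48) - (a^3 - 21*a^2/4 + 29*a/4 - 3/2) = -5*a^3 - 75*a^2/4 - 109*a/4 + 99/2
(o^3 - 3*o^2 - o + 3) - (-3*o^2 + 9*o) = o^3 - 10*o + 3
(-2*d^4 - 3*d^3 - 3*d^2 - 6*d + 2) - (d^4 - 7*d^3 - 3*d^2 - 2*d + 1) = -3*d^4 + 4*d^3 - 4*d + 1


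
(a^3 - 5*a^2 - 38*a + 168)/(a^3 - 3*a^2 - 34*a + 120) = (a - 7)/(a - 5)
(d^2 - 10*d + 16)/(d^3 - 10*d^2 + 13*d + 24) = (d - 2)/(d^2 - 2*d - 3)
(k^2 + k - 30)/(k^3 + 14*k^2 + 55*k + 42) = (k - 5)/(k^2 + 8*k + 7)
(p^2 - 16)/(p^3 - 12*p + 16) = (p - 4)/(p^2 - 4*p + 4)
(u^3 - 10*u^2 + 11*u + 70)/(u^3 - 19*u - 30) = (u - 7)/(u + 3)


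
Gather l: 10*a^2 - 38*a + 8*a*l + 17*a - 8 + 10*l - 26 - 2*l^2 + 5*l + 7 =10*a^2 - 21*a - 2*l^2 + l*(8*a + 15) - 27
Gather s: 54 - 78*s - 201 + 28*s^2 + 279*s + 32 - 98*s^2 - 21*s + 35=-70*s^2 + 180*s - 80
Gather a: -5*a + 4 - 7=-5*a - 3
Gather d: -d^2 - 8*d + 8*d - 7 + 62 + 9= 64 - d^2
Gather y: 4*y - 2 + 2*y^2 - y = 2*y^2 + 3*y - 2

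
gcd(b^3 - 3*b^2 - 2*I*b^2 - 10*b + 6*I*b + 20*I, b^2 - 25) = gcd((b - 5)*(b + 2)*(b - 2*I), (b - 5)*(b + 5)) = b - 5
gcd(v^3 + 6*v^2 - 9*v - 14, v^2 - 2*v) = v - 2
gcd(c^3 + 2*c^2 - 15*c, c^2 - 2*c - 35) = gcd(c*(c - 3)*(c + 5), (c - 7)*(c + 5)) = c + 5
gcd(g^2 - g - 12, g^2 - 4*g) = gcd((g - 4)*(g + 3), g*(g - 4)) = g - 4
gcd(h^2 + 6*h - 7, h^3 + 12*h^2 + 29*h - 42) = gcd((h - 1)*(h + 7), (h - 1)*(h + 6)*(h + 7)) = h^2 + 6*h - 7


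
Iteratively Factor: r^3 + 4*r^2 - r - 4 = (r - 1)*(r^2 + 5*r + 4) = (r - 1)*(r + 4)*(r + 1)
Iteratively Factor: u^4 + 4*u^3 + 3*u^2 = (u + 1)*(u^3 + 3*u^2) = u*(u + 1)*(u^2 + 3*u) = u*(u + 1)*(u + 3)*(u)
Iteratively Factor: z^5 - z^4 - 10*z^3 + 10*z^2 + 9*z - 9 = (z - 1)*(z^4 - 10*z^2 + 9) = (z - 1)*(z + 3)*(z^3 - 3*z^2 - z + 3) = (z - 1)^2*(z + 3)*(z^2 - 2*z - 3) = (z - 1)^2*(z + 1)*(z + 3)*(z - 3)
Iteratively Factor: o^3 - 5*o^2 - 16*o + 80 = (o - 5)*(o^2 - 16) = (o - 5)*(o + 4)*(o - 4)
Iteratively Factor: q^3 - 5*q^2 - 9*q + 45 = (q + 3)*(q^2 - 8*q + 15) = (q - 5)*(q + 3)*(q - 3)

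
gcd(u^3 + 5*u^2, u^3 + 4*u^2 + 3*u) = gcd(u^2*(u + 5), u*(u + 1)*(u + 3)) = u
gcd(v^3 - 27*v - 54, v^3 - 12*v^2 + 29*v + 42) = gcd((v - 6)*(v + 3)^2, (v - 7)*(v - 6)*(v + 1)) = v - 6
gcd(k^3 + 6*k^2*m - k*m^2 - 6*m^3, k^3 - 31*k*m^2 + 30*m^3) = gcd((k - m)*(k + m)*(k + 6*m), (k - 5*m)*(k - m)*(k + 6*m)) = k^2 + 5*k*m - 6*m^2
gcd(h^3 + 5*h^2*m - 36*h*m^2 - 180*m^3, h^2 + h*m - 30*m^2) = h + 6*m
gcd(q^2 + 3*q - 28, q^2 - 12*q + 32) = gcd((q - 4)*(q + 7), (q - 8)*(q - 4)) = q - 4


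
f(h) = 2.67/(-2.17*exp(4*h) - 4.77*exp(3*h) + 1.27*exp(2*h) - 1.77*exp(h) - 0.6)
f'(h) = 2.67*(8.68*exp(4*h) + 14.31*exp(3*h) - 2.54*exp(2*h) + 1.77*exp(h))/(-2.17*exp(4*h) - 4.77*exp(3*h) + 1.27*exp(2*h) - 1.77*exp(h) - 0.6)^2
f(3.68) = -0.00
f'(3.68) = 0.00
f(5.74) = -0.00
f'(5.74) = 0.00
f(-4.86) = -4.35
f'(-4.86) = 0.10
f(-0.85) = -1.70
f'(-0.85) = 1.84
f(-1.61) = -2.83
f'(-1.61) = 1.14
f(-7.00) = -4.44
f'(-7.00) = 0.01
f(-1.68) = -2.90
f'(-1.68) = 1.09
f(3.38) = -0.00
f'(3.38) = 0.00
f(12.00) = 0.00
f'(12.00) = 0.00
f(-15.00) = -4.45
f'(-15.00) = 0.00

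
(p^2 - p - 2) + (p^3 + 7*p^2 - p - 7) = p^3 + 8*p^2 - 2*p - 9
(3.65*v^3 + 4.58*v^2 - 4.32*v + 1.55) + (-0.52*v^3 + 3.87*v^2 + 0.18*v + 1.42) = 3.13*v^3 + 8.45*v^2 - 4.14*v + 2.97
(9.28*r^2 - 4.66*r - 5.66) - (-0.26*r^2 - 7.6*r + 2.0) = 9.54*r^2 + 2.94*r - 7.66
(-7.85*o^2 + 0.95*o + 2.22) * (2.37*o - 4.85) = -18.6045*o^3 + 40.324*o^2 + 0.653900000000002*o - 10.767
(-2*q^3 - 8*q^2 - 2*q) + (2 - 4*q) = -2*q^3 - 8*q^2 - 6*q + 2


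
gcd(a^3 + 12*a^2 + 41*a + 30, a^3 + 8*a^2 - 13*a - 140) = a + 5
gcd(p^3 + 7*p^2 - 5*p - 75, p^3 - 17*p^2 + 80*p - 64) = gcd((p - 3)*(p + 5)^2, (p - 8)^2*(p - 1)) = 1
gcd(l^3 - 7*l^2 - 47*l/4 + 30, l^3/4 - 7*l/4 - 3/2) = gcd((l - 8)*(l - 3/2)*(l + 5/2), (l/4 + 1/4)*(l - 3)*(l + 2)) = 1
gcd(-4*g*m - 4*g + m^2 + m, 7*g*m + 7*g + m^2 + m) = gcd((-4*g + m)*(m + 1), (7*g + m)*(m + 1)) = m + 1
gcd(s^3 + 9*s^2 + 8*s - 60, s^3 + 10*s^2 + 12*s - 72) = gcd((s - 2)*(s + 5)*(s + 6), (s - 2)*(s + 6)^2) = s^2 + 4*s - 12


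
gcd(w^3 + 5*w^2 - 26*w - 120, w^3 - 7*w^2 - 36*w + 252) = w + 6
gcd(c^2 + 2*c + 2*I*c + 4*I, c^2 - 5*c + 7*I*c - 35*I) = 1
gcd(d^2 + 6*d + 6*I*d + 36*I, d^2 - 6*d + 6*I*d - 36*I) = d + 6*I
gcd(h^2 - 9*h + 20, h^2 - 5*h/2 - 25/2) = h - 5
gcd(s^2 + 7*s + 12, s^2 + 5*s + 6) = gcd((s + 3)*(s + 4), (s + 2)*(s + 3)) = s + 3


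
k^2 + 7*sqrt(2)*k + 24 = (k + 3*sqrt(2))*(k + 4*sqrt(2))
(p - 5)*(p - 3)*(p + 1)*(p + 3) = p^4 - 4*p^3 - 14*p^2 + 36*p + 45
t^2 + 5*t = t*(t + 5)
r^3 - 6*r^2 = r^2*(r - 6)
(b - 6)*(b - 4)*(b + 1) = b^3 - 9*b^2 + 14*b + 24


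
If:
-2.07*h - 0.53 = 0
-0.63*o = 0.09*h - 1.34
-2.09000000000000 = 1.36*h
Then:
No Solution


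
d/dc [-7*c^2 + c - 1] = 1 - 14*c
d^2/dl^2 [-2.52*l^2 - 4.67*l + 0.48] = -5.04000000000000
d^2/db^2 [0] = 0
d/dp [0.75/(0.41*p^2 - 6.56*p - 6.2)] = (4.92 - 0.615*p)/(-0.41*p^2 + 6.56*p + 6.2)^2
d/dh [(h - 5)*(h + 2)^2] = (h + 2)*(3*h - 8)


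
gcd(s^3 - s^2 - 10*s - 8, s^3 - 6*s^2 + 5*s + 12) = s^2 - 3*s - 4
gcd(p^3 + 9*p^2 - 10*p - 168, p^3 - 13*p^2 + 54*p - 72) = p - 4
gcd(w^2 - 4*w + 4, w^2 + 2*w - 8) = w - 2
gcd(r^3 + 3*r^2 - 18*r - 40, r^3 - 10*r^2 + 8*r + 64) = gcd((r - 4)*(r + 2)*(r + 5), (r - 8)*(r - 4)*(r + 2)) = r^2 - 2*r - 8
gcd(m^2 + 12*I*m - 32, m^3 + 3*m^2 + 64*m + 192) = m + 8*I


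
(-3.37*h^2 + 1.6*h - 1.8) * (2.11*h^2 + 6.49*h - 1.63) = -7.1107*h^4 - 18.4953*h^3 + 12.0791*h^2 - 14.29*h + 2.934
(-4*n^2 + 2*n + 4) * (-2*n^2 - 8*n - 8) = 8*n^4 + 28*n^3 + 8*n^2 - 48*n - 32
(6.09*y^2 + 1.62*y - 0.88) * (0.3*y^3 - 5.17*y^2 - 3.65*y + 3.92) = 1.827*y^5 - 30.9993*y^4 - 30.8679*y^3 + 22.5094*y^2 + 9.5624*y - 3.4496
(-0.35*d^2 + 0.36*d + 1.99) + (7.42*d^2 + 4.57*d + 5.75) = 7.07*d^2 + 4.93*d + 7.74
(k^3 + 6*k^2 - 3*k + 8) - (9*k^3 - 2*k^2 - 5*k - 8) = -8*k^3 + 8*k^2 + 2*k + 16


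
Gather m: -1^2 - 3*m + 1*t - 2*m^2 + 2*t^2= -2*m^2 - 3*m + 2*t^2 + t - 1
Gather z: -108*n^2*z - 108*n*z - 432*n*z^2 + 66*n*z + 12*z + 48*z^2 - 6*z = z^2*(48 - 432*n) + z*(-108*n^2 - 42*n + 6)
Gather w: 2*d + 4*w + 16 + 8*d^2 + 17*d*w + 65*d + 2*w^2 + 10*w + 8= 8*d^2 + 67*d + 2*w^2 + w*(17*d + 14) + 24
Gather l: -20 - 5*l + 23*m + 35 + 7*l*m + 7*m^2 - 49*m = l*(7*m - 5) + 7*m^2 - 26*m + 15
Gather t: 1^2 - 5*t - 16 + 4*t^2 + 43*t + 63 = 4*t^2 + 38*t + 48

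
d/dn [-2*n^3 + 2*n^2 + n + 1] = -6*n^2 + 4*n + 1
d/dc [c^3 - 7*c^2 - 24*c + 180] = 3*c^2 - 14*c - 24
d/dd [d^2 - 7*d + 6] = 2*d - 7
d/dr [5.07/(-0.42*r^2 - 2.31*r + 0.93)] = (4.2588*r + 11.7117)/(0.42*r^2 + 2.31*r - 0.93)^2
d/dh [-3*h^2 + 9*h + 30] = 9 - 6*h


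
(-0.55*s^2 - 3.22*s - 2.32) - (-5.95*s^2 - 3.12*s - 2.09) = 5.4*s^2 - 0.1*s - 0.23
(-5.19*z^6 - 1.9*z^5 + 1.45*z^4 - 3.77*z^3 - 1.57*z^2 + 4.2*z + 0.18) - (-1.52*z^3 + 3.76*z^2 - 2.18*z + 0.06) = -5.19*z^6 - 1.9*z^5 + 1.45*z^4 - 2.25*z^3 - 5.33*z^2 + 6.38*z + 0.12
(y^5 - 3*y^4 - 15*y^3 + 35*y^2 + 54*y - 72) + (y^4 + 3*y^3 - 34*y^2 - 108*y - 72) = y^5 - 2*y^4 - 12*y^3 + y^2 - 54*y - 144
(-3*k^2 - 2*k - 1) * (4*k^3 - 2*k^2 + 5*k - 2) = -12*k^5 - 2*k^4 - 15*k^3 - 2*k^2 - k + 2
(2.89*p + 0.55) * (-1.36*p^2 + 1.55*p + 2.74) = -3.9304*p^3 + 3.7315*p^2 + 8.7711*p + 1.507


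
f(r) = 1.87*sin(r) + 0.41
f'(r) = 1.87*cos(r)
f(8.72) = 1.62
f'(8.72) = -1.42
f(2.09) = 2.03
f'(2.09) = -0.93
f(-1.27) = -1.38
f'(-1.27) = 0.55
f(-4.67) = 2.28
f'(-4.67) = -0.08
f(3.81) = -0.75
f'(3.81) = -1.47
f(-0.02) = 0.37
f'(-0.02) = 1.87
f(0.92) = 1.90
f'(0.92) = 1.13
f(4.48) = -1.41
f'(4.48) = -0.43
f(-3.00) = 0.15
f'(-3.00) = -1.85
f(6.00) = -0.11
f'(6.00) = 1.80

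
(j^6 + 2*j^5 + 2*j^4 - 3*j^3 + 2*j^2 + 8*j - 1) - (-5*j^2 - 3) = j^6 + 2*j^5 + 2*j^4 - 3*j^3 + 7*j^2 + 8*j + 2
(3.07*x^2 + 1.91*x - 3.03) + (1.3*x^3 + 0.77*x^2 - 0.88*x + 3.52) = 1.3*x^3 + 3.84*x^2 + 1.03*x + 0.49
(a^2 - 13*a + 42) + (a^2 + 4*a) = 2*a^2 - 9*a + 42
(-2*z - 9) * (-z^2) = 2*z^3 + 9*z^2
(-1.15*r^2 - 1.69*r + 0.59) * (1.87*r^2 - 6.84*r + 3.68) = -2.1505*r^4 + 4.7057*r^3 + 8.4309*r^2 - 10.2548*r + 2.1712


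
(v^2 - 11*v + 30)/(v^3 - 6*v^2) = (v - 5)/v^2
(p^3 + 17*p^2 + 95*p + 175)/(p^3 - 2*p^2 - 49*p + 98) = (p^2 + 10*p + 25)/(p^2 - 9*p + 14)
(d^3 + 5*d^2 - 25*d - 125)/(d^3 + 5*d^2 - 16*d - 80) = (d^2 - 25)/(d^2 - 16)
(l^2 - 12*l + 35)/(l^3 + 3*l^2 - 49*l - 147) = (l - 5)/(l^2 + 10*l + 21)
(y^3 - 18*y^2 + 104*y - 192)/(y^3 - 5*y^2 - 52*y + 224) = (y - 6)/(y + 7)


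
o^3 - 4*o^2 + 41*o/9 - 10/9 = (o - 2)*(o - 5/3)*(o - 1/3)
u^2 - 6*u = u*(u - 6)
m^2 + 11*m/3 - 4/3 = (m - 1/3)*(m + 4)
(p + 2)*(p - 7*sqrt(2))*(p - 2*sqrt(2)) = p^3 - 9*sqrt(2)*p^2 + 2*p^2 - 18*sqrt(2)*p + 28*p + 56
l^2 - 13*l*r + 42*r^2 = (l - 7*r)*(l - 6*r)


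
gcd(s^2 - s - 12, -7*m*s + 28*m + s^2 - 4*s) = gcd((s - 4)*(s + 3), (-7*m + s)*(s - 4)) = s - 4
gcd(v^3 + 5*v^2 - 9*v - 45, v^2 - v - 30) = v + 5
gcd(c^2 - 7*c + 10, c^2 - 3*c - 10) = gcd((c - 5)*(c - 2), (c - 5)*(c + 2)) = c - 5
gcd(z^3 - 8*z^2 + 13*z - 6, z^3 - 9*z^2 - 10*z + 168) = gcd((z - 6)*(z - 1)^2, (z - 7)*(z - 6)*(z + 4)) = z - 6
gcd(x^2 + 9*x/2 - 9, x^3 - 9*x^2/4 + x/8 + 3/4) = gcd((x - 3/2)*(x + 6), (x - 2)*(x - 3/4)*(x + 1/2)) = 1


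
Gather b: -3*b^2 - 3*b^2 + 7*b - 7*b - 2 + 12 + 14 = 24 - 6*b^2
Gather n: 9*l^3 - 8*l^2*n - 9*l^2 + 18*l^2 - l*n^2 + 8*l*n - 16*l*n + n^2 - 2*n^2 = 9*l^3 + 9*l^2 + n^2*(-l - 1) + n*(-8*l^2 - 8*l)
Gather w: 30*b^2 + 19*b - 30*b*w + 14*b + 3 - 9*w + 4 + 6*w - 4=30*b^2 + 33*b + w*(-30*b - 3) + 3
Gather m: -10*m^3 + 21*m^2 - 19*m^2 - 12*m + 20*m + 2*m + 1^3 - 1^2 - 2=-10*m^3 + 2*m^2 + 10*m - 2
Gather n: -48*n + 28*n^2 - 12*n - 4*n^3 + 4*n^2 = -4*n^3 + 32*n^2 - 60*n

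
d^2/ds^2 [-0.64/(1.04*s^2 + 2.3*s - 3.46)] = (1.384448*s^2 + 3.06176*s - 0.64*(2.08*s + 2.3)*(4.16*s + 4.6) - 4.605952)/(1.04*s^2 + 2.3*s - 3.46)^3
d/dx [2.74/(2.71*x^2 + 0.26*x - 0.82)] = (-14.8508*x - 0.7124)/(2.71*x^2 + 0.26*x - 0.82)^2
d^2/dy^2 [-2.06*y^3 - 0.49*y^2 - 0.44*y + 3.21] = -12.36*y - 0.98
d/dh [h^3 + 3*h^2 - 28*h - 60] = 3*h^2 + 6*h - 28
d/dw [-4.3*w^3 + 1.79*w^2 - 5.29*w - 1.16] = -12.9*w^2 + 3.58*w - 5.29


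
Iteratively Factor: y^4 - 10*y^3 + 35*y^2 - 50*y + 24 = (y - 1)*(y^3 - 9*y^2 + 26*y - 24) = (y - 3)*(y - 1)*(y^2 - 6*y + 8) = (y - 4)*(y - 3)*(y - 1)*(y - 2)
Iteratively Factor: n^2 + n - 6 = (n - 2)*(n + 3)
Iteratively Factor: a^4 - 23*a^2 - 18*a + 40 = (a - 1)*(a^3 + a^2 - 22*a - 40) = (a - 1)*(a + 4)*(a^2 - 3*a - 10) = (a - 5)*(a - 1)*(a + 4)*(a + 2)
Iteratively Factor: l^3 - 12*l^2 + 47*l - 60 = (l - 4)*(l^2 - 8*l + 15) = (l - 5)*(l - 4)*(l - 3)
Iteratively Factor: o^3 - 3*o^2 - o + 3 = (o - 1)*(o^2 - 2*o - 3) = (o - 3)*(o - 1)*(o + 1)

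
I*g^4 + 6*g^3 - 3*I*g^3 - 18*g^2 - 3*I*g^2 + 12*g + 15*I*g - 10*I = (g - 2)*(g - 1)*(g - 5*I)*(I*g + 1)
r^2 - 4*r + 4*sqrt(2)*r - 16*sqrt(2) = (r - 4)*(r + 4*sqrt(2))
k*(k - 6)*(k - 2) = k^3 - 8*k^2 + 12*k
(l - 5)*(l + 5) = l^2 - 25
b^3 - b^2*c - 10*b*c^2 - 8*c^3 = (b - 4*c)*(b + c)*(b + 2*c)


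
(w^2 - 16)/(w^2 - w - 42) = (16 - w^2)/(-w^2 + w + 42)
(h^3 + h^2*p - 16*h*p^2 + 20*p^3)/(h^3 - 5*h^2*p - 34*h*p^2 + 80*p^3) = (-h + 2*p)/(-h + 8*p)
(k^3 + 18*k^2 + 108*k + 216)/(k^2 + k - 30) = (k^2 + 12*k + 36)/(k - 5)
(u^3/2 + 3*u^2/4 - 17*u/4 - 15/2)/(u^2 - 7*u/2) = (2*u^3 + 3*u^2 - 17*u - 30)/(2*u*(2*u - 7))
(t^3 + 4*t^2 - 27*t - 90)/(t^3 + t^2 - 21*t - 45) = (t + 6)/(t + 3)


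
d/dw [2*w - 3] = 2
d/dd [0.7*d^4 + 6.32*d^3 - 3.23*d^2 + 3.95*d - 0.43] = 2.8*d^3 + 18.96*d^2 - 6.46*d + 3.95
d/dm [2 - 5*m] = -5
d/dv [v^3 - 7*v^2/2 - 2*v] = 3*v^2 - 7*v - 2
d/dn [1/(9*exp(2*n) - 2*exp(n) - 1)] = (2 - 18*exp(n))*exp(n)/(-9*exp(2*n) + 2*exp(n) + 1)^2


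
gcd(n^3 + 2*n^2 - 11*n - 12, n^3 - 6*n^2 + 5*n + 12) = n^2 - 2*n - 3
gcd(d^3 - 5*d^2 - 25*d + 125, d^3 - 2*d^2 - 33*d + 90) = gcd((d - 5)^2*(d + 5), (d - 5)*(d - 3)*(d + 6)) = d - 5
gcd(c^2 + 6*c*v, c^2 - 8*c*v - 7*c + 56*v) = 1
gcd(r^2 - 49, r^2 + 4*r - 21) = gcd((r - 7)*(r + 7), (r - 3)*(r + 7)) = r + 7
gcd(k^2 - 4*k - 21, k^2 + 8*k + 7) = 1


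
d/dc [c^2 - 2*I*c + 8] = 2*c - 2*I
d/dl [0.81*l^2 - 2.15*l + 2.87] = 1.62*l - 2.15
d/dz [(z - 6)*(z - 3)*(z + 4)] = 3*z^2 - 10*z - 18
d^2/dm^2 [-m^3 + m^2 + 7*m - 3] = 2 - 6*m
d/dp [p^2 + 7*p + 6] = 2*p + 7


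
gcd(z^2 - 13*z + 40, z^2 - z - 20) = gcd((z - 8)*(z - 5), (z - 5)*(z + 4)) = z - 5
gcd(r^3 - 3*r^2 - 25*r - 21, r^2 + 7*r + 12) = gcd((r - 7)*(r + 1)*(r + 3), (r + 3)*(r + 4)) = r + 3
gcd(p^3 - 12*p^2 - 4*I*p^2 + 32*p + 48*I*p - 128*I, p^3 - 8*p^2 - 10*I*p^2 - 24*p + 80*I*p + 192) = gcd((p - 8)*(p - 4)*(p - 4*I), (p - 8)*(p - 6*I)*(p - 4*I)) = p^2 + p*(-8 - 4*I) + 32*I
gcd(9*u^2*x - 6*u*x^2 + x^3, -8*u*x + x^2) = x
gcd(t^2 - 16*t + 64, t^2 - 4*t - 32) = t - 8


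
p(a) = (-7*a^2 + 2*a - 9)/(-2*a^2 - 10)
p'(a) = 4*a*(-7*a^2 + 2*a - 9)/(-2*a^2 - 10)^2 + (2 - 14*a)/(-2*a^2 - 10)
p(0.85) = 1.08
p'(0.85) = 0.54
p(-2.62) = 2.63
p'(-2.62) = -0.47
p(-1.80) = 2.14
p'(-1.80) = -0.72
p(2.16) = 1.93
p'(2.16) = 0.60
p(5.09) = 2.91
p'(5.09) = 0.16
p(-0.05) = 0.91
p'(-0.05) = -0.25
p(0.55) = 0.94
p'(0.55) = 0.34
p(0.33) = 0.89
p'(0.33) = 0.14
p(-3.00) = 2.79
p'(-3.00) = -0.38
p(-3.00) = 2.79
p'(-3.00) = -0.38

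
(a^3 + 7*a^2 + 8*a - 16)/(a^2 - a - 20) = (a^2 + 3*a - 4)/(a - 5)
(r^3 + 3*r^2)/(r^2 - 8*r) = r*(r + 3)/(r - 8)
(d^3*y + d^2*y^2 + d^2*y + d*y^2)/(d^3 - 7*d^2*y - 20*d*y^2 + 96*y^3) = d*y*(d^2 + d*y + d + y)/(d^3 - 7*d^2*y - 20*d*y^2 + 96*y^3)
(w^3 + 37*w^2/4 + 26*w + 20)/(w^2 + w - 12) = (w^2 + 21*w/4 + 5)/(w - 3)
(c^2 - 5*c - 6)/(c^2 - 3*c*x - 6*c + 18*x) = (-c - 1)/(-c + 3*x)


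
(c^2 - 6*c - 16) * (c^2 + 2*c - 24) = c^4 - 4*c^3 - 52*c^2 + 112*c + 384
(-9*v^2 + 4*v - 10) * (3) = -27*v^2 + 12*v - 30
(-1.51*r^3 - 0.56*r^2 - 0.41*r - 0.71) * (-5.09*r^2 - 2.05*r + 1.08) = 7.6859*r^5 + 5.9459*r^4 + 1.6041*r^3 + 3.8496*r^2 + 1.0127*r - 0.7668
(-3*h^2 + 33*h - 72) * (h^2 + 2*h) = -3*h^4 + 27*h^3 - 6*h^2 - 144*h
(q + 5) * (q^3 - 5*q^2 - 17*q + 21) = q^4 - 42*q^2 - 64*q + 105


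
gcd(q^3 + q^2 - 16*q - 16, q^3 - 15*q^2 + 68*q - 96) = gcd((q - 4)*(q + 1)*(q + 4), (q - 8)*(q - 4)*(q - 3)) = q - 4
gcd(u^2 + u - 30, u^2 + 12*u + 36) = u + 6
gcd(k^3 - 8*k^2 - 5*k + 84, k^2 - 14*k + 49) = k - 7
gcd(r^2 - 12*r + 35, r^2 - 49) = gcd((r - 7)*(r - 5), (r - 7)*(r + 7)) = r - 7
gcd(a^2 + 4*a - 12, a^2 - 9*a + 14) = a - 2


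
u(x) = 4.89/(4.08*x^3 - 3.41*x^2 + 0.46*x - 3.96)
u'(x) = 4.89*(-12.24*x^2 + 6.82*x - 0.46)/(4.08*x^3 - 3.41*x^2 + 0.46*x - 3.96)^2 = (-59.8536*x^2 + 33.3498*x - 2.2494)/(4.08*x^3 - 3.41*x^2 + 0.46*x - 3.96)^2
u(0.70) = -1.25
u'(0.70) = -0.54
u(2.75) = 0.09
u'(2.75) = -0.11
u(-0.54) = -0.84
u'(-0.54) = -1.10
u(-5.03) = -0.01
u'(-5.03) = -0.00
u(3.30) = 0.05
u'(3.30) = -0.05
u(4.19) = 0.02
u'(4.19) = -0.02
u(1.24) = -5.73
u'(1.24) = -72.61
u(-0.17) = -1.18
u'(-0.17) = -0.56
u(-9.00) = -0.00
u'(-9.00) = -0.00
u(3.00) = 0.06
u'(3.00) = -0.07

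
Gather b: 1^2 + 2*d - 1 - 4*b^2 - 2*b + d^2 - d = -4*b^2 - 2*b + d^2 + d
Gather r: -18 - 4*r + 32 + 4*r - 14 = 0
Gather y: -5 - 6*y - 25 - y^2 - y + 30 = -y^2 - 7*y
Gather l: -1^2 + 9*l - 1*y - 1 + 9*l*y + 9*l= l*(9*y + 18) - y - 2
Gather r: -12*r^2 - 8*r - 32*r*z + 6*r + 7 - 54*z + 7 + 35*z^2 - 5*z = -12*r^2 + r*(-32*z - 2) + 35*z^2 - 59*z + 14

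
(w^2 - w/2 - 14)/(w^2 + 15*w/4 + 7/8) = 4*(w - 4)/(4*w + 1)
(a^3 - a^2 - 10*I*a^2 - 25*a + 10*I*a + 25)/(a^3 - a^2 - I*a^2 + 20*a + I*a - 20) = (a - 5*I)/(a + 4*I)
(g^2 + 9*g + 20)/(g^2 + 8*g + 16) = (g + 5)/(g + 4)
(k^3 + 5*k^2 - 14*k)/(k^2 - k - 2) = k*(k + 7)/(k + 1)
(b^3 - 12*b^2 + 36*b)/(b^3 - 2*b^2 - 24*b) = (b - 6)/(b + 4)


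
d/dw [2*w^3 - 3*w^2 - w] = 6*w^2 - 6*w - 1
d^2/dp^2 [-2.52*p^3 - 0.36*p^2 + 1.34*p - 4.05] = -15.12*p - 0.72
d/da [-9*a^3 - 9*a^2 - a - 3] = -27*a^2 - 18*a - 1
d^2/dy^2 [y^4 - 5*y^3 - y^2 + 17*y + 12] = 12*y^2 - 30*y - 2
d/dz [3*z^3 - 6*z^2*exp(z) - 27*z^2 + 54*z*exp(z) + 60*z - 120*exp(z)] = -6*z^2*exp(z) + 9*z^2 + 42*z*exp(z) - 54*z - 66*exp(z) + 60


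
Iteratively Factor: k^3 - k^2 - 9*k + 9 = (k - 3)*(k^2 + 2*k - 3) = (k - 3)*(k - 1)*(k + 3)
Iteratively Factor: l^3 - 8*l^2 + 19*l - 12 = (l - 3)*(l^2 - 5*l + 4) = (l - 3)*(l - 1)*(l - 4)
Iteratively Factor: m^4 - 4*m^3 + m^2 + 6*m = (m - 3)*(m^3 - m^2 - 2*m) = (m - 3)*(m + 1)*(m^2 - 2*m) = (m - 3)*(m - 2)*(m + 1)*(m)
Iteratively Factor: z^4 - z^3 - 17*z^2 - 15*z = (z)*(z^3 - z^2 - 17*z - 15) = z*(z - 5)*(z^2 + 4*z + 3) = z*(z - 5)*(z + 3)*(z + 1)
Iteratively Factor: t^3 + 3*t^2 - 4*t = (t)*(t^2 + 3*t - 4) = t*(t + 4)*(t - 1)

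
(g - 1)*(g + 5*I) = g^2 - g + 5*I*g - 5*I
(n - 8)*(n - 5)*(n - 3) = n^3 - 16*n^2 + 79*n - 120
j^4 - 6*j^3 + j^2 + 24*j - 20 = (j - 5)*(j - 2)*(j - 1)*(j + 2)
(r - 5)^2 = r^2 - 10*r + 25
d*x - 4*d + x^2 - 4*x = (d + x)*(x - 4)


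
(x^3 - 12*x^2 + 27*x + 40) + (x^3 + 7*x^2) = 2*x^3 - 5*x^2 + 27*x + 40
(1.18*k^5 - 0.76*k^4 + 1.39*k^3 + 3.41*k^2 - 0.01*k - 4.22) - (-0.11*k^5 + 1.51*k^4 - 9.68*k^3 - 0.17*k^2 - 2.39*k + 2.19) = 1.29*k^5 - 2.27*k^4 + 11.07*k^3 + 3.58*k^2 + 2.38*k - 6.41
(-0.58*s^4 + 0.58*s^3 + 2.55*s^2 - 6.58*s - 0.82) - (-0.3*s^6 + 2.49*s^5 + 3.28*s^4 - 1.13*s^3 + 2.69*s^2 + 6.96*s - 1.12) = 0.3*s^6 - 2.49*s^5 - 3.86*s^4 + 1.71*s^3 - 0.14*s^2 - 13.54*s + 0.3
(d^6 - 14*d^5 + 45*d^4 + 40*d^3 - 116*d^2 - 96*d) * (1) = d^6 - 14*d^5 + 45*d^4 + 40*d^3 - 116*d^2 - 96*d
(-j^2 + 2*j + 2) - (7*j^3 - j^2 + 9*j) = -7*j^3 - 7*j + 2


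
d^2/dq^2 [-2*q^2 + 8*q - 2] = -4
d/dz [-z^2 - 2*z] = -2*z - 2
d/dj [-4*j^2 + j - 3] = 1 - 8*j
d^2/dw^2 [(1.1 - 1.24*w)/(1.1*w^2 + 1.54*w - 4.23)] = (-(1.24*w - 1.1)*(2.2*w + 1.54)*(4.4*w + 3.08) + (8.184*w + 1.3992)*(1.1*w^2 + 1.54*w - 4.23))/(1.1*w^2 + 1.54*w - 4.23)^3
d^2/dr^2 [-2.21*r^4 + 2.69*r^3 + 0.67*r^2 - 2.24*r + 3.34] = -26.52*r^2 + 16.14*r + 1.34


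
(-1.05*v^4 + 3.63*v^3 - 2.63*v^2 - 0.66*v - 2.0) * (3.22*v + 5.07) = -3.381*v^5 + 6.3651*v^4 + 9.9355*v^3 - 15.4593*v^2 - 9.7862*v - 10.14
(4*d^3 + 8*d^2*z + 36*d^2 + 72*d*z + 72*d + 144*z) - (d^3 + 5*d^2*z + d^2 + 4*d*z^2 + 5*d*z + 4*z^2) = 3*d^3 + 3*d^2*z + 35*d^2 - 4*d*z^2 + 67*d*z + 72*d - 4*z^2 + 144*z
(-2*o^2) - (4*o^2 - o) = -6*o^2 + o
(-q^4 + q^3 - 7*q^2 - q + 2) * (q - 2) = -q^5 + 3*q^4 - 9*q^3 + 13*q^2 + 4*q - 4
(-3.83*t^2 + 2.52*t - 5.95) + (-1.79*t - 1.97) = -3.83*t^2 + 0.73*t - 7.92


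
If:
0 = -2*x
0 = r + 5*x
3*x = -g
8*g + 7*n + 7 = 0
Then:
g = 0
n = -1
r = 0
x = 0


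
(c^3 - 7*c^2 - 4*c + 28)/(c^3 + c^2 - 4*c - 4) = (c - 7)/(c + 1)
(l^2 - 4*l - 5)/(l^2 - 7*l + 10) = (l + 1)/(l - 2)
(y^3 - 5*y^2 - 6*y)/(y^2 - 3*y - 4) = y*(y - 6)/(y - 4)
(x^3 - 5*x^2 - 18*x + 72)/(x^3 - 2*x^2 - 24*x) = (x - 3)/x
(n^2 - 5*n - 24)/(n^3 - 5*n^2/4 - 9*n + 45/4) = 4*(n - 8)/(4*n^2 - 17*n + 15)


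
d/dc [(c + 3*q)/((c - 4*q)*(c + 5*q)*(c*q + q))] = (-(c + 1)*(c - 4*q)*(c + 3*q) + (c + 1)*(c - 4*q)*(c + 5*q) - (c + 1)*(c + 3*q)*(c + 5*q) - (c - 4*q)*(c + 3*q)*(c + 5*q))/(q*(c + 1)^2*(c - 4*q)^2*(c + 5*q)^2)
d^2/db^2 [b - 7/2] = 0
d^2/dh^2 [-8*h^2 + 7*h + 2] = -16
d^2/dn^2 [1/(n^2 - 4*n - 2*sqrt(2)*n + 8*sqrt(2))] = 2*(-n^2 + 2*sqrt(2)*n + 4*n + 4*(-n + sqrt(2) + 2)^2 - 8*sqrt(2))/(n^2 - 4*n - 2*sqrt(2)*n + 8*sqrt(2))^3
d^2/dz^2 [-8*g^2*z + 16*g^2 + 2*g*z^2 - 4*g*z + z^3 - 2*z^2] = 4*g + 6*z - 4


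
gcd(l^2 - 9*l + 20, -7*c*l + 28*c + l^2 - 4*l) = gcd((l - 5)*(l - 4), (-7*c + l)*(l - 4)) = l - 4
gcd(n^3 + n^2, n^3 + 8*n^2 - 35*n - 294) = 1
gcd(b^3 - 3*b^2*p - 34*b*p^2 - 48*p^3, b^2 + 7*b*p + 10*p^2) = b + 2*p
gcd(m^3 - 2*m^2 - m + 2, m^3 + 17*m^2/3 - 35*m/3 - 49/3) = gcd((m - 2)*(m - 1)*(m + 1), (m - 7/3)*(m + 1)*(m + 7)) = m + 1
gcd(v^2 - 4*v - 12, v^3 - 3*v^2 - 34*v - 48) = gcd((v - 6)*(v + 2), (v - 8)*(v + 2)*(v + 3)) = v + 2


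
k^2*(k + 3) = k^3 + 3*k^2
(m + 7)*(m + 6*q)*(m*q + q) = m^3*q + 6*m^2*q^2 + 8*m^2*q + 48*m*q^2 + 7*m*q + 42*q^2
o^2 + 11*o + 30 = (o + 5)*(o + 6)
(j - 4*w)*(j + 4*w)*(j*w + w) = j^3*w + j^2*w - 16*j*w^3 - 16*w^3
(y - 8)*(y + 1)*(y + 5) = y^3 - 2*y^2 - 43*y - 40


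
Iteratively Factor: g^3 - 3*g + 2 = (g - 1)*(g^2 + g - 2) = (g - 1)^2*(g + 2)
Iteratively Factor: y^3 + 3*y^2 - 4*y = (y)*(y^2 + 3*y - 4) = y*(y - 1)*(y + 4)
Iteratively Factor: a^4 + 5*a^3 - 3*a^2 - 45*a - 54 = (a + 3)*(a^3 + 2*a^2 - 9*a - 18) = (a + 2)*(a + 3)*(a^2 - 9) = (a - 3)*(a + 2)*(a + 3)*(a + 3)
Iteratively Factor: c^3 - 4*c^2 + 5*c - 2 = (c - 1)*(c^2 - 3*c + 2) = (c - 1)^2*(c - 2)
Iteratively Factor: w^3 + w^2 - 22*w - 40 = (w + 4)*(w^2 - 3*w - 10) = (w - 5)*(w + 4)*(w + 2)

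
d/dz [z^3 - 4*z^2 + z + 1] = 3*z^2 - 8*z + 1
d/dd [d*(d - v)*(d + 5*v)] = 3*d^2 + 8*d*v - 5*v^2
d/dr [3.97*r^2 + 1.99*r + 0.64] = 7.94*r + 1.99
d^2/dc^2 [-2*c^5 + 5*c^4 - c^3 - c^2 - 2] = -40*c^3 + 60*c^2 - 6*c - 2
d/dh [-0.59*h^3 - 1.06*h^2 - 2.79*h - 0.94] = -1.77*h^2 - 2.12*h - 2.79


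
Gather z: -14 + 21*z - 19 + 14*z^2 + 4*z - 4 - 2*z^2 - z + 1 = 12*z^2 + 24*z - 36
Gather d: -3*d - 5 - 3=-3*d - 8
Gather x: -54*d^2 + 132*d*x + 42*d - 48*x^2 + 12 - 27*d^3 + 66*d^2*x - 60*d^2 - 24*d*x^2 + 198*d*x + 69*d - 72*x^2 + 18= -27*d^3 - 114*d^2 + 111*d + x^2*(-24*d - 120) + x*(66*d^2 + 330*d) + 30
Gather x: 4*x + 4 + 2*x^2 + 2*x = 2*x^2 + 6*x + 4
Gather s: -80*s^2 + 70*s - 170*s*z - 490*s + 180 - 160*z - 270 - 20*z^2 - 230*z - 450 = -80*s^2 + s*(-170*z - 420) - 20*z^2 - 390*z - 540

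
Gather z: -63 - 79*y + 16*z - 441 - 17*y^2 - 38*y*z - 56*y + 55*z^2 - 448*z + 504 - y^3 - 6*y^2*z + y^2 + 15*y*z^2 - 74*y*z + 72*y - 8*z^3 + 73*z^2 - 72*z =-y^3 - 16*y^2 - 63*y - 8*z^3 + z^2*(15*y + 128) + z*(-6*y^2 - 112*y - 504)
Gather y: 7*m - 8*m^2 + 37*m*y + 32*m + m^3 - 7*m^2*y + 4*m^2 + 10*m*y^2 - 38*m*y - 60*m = m^3 - 4*m^2 + 10*m*y^2 - 21*m + y*(-7*m^2 - m)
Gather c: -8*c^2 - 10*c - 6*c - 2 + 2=-8*c^2 - 16*c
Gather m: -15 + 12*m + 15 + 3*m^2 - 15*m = 3*m^2 - 3*m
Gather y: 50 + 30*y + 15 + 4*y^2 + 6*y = 4*y^2 + 36*y + 65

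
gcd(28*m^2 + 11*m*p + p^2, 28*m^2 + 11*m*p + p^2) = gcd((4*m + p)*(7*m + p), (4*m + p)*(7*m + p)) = 28*m^2 + 11*m*p + p^2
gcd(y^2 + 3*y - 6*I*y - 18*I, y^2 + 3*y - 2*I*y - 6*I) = y + 3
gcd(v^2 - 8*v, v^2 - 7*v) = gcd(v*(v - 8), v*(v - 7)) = v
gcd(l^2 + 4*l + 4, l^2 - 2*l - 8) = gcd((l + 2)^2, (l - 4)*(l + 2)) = l + 2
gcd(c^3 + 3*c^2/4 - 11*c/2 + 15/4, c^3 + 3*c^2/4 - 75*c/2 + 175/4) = c - 5/4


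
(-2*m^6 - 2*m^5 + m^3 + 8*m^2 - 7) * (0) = 0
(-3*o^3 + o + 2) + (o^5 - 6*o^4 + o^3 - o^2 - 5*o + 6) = o^5 - 6*o^4 - 2*o^3 - o^2 - 4*o + 8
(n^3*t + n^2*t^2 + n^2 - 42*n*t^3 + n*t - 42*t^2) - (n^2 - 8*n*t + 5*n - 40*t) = n^3*t + n^2*t^2 - 42*n*t^3 + 9*n*t - 5*n - 42*t^2 + 40*t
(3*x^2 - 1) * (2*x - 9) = 6*x^3 - 27*x^2 - 2*x + 9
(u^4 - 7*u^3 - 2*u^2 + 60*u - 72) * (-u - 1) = -u^5 + 6*u^4 + 9*u^3 - 58*u^2 + 12*u + 72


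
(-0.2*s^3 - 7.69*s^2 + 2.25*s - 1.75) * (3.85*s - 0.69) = -0.77*s^4 - 29.4685*s^3 + 13.9686*s^2 - 8.29*s + 1.2075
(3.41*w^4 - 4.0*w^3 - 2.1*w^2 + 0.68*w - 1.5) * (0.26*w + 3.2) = 0.8866*w^5 + 9.872*w^4 - 13.346*w^3 - 6.5432*w^2 + 1.786*w - 4.8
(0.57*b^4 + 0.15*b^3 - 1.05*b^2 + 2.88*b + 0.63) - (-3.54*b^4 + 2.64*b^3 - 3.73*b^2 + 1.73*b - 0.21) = 4.11*b^4 - 2.49*b^3 + 2.68*b^2 + 1.15*b + 0.84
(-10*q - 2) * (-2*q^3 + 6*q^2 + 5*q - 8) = 20*q^4 - 56*q^3 - 62*q^2 + 70*q + 16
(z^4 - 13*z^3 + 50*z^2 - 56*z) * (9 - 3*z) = -3*z^5 + 48*z^4 - 267*z^3 + 618*z^2 - 504*z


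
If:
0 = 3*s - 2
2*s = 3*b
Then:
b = 4/9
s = 2/3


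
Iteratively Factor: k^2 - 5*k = (k)*(k - 5)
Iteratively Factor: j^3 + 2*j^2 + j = (j)*(j^2 + 2*j + 1) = j*(j + 1)*(j + 1)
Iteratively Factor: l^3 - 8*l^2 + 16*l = (l)*(l^2 - 8*l + 16) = l*(l - 4)*(l - 4)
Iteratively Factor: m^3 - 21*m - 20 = (m + 1)*(m^2 - m - 20) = (m + 1)*(m + 4)*(m - 5)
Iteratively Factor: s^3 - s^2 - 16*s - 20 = (s + 2)*(s^2 - 3*s - 10) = (s + 2)^2*(s - 5)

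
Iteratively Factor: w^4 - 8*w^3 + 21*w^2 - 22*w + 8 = (w - 1)*(w^3 - 7*w^2 + 14*w - 8) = (w - 2)*(w - 1)*(w^2 - 5*w + 4) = (w - 2)*(w - 1)^2*(w - 4)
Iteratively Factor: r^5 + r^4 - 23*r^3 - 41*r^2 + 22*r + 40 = (r + 1)*(r^4 - 23*r^2 - 18*r + 40) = (r - 1)*(r + 1)*(r^3 + r^2 - 22*r - 40) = (r - 5)*(r - 1)*(r + 1)*(r^2 + 6*r + 8) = (r - 5)*(r - 1)*(r + 1)*(r + 2)*(r + 4)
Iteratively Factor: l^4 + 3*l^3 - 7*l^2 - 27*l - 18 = (l + 3)*(l^3 - 7*l - 6) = (l + 2)*(l + 3)*(l^2 - 2*l - 3) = (l - 3)*(l + 2)*(l + 3)*(l + 1)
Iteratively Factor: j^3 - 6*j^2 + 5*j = (j - 5)*(j^2 - j) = (j - 5)*(j - 1)*(j)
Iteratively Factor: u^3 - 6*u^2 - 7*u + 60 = (u - 4)*(u^2 - 2*u - 15) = (u - 5)*(u - 4)*(u + 3)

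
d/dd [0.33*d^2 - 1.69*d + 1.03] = 0.66*d - 1.69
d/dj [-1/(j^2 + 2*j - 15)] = 2*(j + 1)/(j^2 + 2*j - 15)^2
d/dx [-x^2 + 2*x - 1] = 2 - 2*x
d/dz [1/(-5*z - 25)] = 1/(5*(z + 5)^2)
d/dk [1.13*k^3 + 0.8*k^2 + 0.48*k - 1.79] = 3.39*k^2 + 1.6*k + 0.48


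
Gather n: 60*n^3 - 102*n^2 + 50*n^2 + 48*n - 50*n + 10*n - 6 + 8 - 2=60*n^3 - 52*n^2 + 8*n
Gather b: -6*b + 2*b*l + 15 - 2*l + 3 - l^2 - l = b*(2*l - 6) - l^2 - 3*l + 18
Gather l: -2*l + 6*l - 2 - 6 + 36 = 4*l + 28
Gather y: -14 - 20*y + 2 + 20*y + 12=0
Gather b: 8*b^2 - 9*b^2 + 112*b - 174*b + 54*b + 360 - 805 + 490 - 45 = -b^2 - 8*b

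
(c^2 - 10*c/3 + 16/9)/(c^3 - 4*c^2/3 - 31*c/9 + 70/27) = 3*(3*c - 8)/(9*c^2 - 6*c - 35)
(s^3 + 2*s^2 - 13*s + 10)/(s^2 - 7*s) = (s^3 + 2*s^2 - 13*s + 10)/(s*(s - 7))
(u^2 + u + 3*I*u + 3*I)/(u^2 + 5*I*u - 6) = (u + 1)/(u + 2*I)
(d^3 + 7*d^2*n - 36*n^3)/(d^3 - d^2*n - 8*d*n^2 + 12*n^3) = (d + 6*n)/(d - 2*n)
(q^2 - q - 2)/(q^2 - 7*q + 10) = (q + 1)/(q - 5)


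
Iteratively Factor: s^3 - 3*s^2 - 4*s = (s)*(s^2 - 3*s - 4) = s*(s - 4)*(s + 1)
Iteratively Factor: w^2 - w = (w - 1)*(w)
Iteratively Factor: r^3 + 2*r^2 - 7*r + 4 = (r - 1)*(r^2 + 3*r - 4) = (r - 1)*(r + 4)*(r - 1)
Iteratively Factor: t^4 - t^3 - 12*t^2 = (t)*(t^3 - t^2 - 12*t) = t*(t - 4)*(t^2 + 3*t) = t*(t - 4)*(t + 3)*(t)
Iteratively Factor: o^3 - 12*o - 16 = (o + 2)*(o^2 - 2*o - 8) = (o - 4)*(o + 2)*(o + 2)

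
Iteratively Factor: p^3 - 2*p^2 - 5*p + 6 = (p - 3)*(p^2 + p - 2) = (p - 3)*(p - 1)*(p + 2)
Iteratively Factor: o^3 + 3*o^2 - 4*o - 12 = (o + 3)*(o^2 - 4) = (o + 2)*(o + 3)*(o - 2)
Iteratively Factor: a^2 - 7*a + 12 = (a - 4)*(a - 3)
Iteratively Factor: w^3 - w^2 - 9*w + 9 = (w - 1)*(w^2 - 9) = (w - 3)*(w - 1)*(w + 3)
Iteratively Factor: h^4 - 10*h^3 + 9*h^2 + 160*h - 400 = (h - 5)*(h^3 - 5*h^2 - 16*h + 80) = (h - 5)*(h - 4)*(h^2 - h - 20) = (h - 5)^2*(h - 4)*(h + 4)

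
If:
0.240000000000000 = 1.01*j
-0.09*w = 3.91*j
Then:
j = 0.24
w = -10.32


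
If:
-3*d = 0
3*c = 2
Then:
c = 2/3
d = 0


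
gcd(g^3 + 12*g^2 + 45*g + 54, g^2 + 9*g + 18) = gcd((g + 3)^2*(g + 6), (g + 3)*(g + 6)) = g^2 + 9*g + 18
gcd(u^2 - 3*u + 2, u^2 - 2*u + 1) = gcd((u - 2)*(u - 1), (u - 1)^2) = u - 1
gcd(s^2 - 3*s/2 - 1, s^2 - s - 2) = s - 2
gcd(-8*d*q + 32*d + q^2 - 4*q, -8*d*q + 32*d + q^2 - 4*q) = -8*d*q + 32*d + q^2 - 4*q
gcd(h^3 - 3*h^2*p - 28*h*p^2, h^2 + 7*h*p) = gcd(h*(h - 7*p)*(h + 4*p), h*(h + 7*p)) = h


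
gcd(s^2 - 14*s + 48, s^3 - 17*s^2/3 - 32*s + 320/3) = s - 8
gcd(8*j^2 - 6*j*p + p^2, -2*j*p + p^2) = -2*j + p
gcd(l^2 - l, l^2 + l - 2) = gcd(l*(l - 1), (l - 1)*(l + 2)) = l - 1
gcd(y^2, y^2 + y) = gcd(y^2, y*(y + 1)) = y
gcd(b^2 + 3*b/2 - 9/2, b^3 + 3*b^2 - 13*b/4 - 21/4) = b - 3/2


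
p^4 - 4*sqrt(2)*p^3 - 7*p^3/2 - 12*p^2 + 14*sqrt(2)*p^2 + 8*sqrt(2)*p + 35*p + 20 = (p - 4)*(p + 1/2)*(p - 5*sqrt(2))*(p + sqrt(2))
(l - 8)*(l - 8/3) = l^2 - 32*l/3 + 64/3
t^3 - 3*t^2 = t^2*(t - 3)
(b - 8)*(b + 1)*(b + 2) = b^3 - 5*b^2 - 22*b - 16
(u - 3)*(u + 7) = u^2 + 4*u - 21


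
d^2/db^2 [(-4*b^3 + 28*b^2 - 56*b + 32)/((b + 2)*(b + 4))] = 96*(-7*b^3 - 24*b^2 + 24*b + 112)/(b^6 + 18*b^5 + 132*b^4 + 504*b^3 + 1056*b^2 + 1152*b + 512)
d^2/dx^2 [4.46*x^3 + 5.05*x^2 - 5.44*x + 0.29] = 26.76*x + 10.1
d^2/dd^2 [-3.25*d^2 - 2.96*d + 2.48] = -6.50000000000000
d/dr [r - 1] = 1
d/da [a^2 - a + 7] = 2*a - 1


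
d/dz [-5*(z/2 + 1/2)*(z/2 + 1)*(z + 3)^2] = -5*z^3 - 135*z^2/4 - 145*z/2 - 195/4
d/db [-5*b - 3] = -5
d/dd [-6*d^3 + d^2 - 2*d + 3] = -18*d^2 + 2*d - 2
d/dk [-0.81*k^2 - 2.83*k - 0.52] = -1.62*k - 2.83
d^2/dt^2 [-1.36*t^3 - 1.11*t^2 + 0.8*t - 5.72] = -8.16*t - 2.22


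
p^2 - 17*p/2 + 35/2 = (p - 5)*(p - 7/2)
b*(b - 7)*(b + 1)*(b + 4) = b^4 - 2*b^3 - 31*b^2 - 28*b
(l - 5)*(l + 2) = l^2 - 3*l - 10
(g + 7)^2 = g^2 + 14*g + 49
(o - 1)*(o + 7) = o^2 + 6*o - 7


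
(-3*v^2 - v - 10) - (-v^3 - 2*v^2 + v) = v^3 - v^2 - 2*v - 10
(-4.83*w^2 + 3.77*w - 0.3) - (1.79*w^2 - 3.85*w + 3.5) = -6.62*w^2 + 7.62*w - 3.8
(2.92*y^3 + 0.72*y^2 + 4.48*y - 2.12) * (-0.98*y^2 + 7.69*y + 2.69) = -2.8616*y^5 + 21.7492*y^4 + 9.0012*y^3 + 38.4656*y^2 - 4.2516*y - 5.7028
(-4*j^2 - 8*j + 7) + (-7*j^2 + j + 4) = -11*j^2 - 7*j + 11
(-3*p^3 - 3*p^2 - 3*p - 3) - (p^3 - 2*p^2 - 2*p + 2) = -4*p^3 - p^2 - p - 5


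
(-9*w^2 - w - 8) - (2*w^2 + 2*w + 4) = -11*w^2 - 3*w - 12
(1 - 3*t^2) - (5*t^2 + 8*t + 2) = -8*t^2 - 8*t - 1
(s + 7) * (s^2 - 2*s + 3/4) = s^3 + 5*s^2 - 53*s/4 + 21/4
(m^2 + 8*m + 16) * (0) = 0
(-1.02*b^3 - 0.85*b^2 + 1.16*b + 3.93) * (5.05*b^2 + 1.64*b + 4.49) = -5.151*b^5 - 5.9653*b^4 - 0.115800000000001*b^3 + 17.9324*b^2 + 11.6536*b + 17.6457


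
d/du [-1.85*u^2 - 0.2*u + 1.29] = -3.7*u - 0.2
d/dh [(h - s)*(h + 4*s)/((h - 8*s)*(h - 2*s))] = s*(-13*h^2 + 40*h*s + 8*s^2)/(h^4 - 20*h^3*s + 132*h^2*s^2 - 320*h*s^3 + 256*s^4)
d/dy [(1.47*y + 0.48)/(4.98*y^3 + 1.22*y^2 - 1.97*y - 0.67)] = (7.3206*y^3 + 1.7934*y^2 - 2.8959*y - (1.47*y + 0.48)*(14.94*y^2 + 2.44*y - 1.97) - 0.9849)/(4.98*y^3 + 1.22*y^2 - 1.97*y - 0.67)^2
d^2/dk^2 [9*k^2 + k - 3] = 18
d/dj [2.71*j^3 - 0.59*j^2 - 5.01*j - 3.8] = 8.13*j^2 - 1.18*j - 5.01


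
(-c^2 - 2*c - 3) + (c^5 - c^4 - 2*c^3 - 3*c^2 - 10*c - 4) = c^5 - c^4 - 2*c^3 - 4*c^2 - 12*c - 7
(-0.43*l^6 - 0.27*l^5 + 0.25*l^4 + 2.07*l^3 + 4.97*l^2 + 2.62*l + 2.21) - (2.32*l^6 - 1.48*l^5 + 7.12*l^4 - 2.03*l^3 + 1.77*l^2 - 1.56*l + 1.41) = -2.75*l^6 + 1.21*l^5 - 6.87*l^4 + 4.1*l^3 + 3.2*l^2 + 4.18*l + 0.8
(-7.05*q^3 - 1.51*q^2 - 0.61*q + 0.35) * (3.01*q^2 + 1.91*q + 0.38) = -21.2205*q^5 - 18.0106*q^4 - 7.3992*q^3 - 0.6854*q^2 + 0.4367*q + 0.133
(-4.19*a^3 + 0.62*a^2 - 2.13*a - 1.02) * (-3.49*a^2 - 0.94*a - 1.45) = 14.6231*a^5 + 1.7748*a^4 + 12.9264*a^3 + 4.663*a^2 + 4.0473*a + 1.479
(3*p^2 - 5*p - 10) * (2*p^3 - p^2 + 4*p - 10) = 6*p^5 - 13*p^4 - 3*p^3 - 40*p^2 + 10*p + 100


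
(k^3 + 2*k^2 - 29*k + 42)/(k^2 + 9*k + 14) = (k^2 - 5*k + 6)/(k + 2)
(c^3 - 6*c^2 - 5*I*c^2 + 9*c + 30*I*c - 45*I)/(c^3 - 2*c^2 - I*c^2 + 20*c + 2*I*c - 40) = (c^2 - 6*c + 9)/(c^2 + c*(-2 + 4*I) - 8*I)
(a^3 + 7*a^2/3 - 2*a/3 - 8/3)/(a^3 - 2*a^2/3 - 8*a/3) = (a^2 + a - 2)/(a*(a - 2))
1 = 1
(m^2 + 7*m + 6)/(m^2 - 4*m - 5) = (m + 6)/(m - 5)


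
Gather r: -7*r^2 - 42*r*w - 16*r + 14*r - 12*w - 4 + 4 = -7*r^2 + r*(-42*w - 2) - 12*w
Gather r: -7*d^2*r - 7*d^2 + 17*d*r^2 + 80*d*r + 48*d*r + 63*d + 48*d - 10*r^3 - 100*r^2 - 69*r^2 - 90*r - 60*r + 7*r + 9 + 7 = -7*d^2 + 111*d - 10*r^3 + r^2*(17*d - 169) + r*(-7*d^2 + 128*d - 143) + 16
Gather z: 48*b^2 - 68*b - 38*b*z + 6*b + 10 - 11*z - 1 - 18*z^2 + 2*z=48*b^2 - 62*b - 18*z^2 + z*(-38*b - 9) + 9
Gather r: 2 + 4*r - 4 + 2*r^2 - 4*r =2*r^2 - 2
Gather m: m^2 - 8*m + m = m^2 - 7*m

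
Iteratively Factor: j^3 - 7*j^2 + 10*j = (j - 2)*(j^2 - 5*j) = j*(j - 2)*(j - 5)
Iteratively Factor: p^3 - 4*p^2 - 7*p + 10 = (p - 5)*(p^2 + p - 2) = (p - 5)*(p + 2)*(p - 1)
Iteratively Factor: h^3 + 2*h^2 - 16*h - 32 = (h + 4)*(h^2 - 2*h - 8) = (h + 2)*(h + 4)*(h - 4)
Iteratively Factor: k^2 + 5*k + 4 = (k + 4)*(k + 1)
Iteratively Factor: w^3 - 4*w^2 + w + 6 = (w - 3)*(w^2 - w - 2) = (w - 3)*(w + 1)*(w - 2)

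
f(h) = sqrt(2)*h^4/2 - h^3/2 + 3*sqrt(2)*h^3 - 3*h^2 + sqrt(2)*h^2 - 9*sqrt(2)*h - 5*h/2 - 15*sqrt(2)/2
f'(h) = 2*sqrt(2)*h^3 - 3*h^2/2 + 9*sqrt(2)*h^2 - 6*h + 2*sqrt(2)*h - 9*sqrt(2) - 5/2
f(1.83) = -12.92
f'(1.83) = 33.90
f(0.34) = -15.81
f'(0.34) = -14.90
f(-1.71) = -1.87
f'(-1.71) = 8.88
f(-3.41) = -29.91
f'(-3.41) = 13.99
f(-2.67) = -16.55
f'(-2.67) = 19.45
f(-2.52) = -13.68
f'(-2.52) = 18.80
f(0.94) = -22.66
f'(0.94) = -5.94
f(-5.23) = 19.30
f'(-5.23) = -96.15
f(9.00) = 7091.61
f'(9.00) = 2927.61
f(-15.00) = 23026.88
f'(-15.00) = -6987.31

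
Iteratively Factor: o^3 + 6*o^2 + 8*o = (o + 4)*(o^2 + 2*o) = (o + 2)*(o + 4)*(o)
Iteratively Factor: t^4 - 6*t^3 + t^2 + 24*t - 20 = (t + 2)*(t^3 - 8*t^2 + 17*t - 10) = (t - 5)*(t + 2)*(t^2 - 3*t + 2) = (t - 5)*(t - 2)*(t + 2)*(t - 1)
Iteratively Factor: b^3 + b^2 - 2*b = (b + 2)*(b^2 - b) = b*(b + 2)*(b - 1)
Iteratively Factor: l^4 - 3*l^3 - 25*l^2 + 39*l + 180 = (l + 3)*(l^3 - 6*l^2 - 7*l + 60) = (l - 4)*(l + 3)*(l^2 - 2*l - 15) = (l - 4)*(l + 3)^2*(l - 5)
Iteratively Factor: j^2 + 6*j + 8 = (j + 4)*(j + 2)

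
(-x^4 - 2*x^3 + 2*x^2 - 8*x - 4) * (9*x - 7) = -9*x^5 - 11*x^4 + 32*x^3 - 86*x^2 + 20*x + 28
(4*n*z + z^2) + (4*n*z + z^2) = 8*n*z + 2*z^2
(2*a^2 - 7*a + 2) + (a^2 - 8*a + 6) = 3*a^2 - 15*a + 8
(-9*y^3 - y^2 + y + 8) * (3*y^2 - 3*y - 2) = -27*y^5 + 24*y^4 + 24*y^3 + 23*y^2 - 26*y - 16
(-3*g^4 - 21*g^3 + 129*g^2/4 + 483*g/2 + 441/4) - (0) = -3*g^4 - 21*g^3 + 129*g^2/4 + 483*g/2 + 441/4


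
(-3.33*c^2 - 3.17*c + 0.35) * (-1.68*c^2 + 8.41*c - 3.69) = 5.5944*c^4 - 22.6797*c^3 - 14.96*c^2 + 14.6408*c - 1.2915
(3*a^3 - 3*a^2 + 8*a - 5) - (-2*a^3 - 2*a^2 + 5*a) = 5*a^3 - a^2 + 3*a - 5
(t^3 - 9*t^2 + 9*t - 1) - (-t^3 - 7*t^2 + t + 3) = 2*t^3 - 2*t^2 + 8*t - 4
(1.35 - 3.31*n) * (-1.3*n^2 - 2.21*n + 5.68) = 4.303*n^3 + 5.5601*n^2 - 21.7843*n + 7.668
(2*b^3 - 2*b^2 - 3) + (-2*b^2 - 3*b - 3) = 2*b^3 - 4*b^2 - 3*b - 6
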